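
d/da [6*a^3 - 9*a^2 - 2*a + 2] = 18*a^2 - 18*a - 2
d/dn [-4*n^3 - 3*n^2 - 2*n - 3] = -12*n^2 - 6*n - 2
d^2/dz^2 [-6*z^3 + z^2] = 2 - 36*z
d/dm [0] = 0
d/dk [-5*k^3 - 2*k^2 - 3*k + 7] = -15*k^2 - 4*k - 3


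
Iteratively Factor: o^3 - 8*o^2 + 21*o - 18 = (o - 3)*(o^2 - 5*o + 6) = (o - 3)^2*(o - 2)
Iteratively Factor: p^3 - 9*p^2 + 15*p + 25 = (p - 5)*(p^2 - 4*p - 5) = (p - 5)^2*(p + 1)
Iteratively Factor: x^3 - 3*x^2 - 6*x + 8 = (x + 2)*(x^2 - 5*x + 4) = (x - 4)*(x + 2)*(x - 1)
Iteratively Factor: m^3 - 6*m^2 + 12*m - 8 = (m - 2)*(m^2 - 4*m + 4) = (m - 2)^2*(m - 2)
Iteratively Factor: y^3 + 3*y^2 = (y)*(y^2 + 3*y) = y^2*(y + 3)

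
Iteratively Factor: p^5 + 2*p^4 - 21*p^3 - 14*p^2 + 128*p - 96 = (p + 4)*(p^4 - 2*p^3 - 13*p^2 + 38*p - 24) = (p - 3)*(p + 4)*(p^3 + p^2 - 10*p + 8) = (p - 3)*(p - 2)*(p + 4)*(p^2 + 3*p - 4) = (p - 3)*(p - 2)*(p - 1)*(p + 4)*(p + 4)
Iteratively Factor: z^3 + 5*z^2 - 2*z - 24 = (z - 2)*(z^2 + 7*z + 12) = (z - 2)*(z + 3)*(z + 4)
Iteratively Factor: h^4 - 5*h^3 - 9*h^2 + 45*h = (h + 3)*(h^3 - 8*h^2 + 15*h) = (h - 5)*(h + 3)*(h^2 - 3*h) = h*(h - 5)*(h + 3)*(h - 3)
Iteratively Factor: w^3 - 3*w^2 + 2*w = (w - 1)*(w^2 - 2*w) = w*(w - 1)*(w - 2)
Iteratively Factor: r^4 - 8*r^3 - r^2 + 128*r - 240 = (r - 4)*(r^3 - 4*r^2 - 17*r + 60) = (r - 4)*(r - 3)*(r^2 - r - 20) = (r - 5)*(r - 4)*(r - 3)*(r + 4)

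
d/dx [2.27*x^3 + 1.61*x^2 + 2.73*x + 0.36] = 6.81*x^2 + 3.22*x + 2.73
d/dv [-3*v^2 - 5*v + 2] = -6*v - 5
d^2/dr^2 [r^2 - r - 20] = 2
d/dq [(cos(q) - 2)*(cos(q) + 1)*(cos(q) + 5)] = (-3*cos(q)^2 - 8*cos(q) + 7)*sin(q)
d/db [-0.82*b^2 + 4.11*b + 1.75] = 4.11 - 1.64*b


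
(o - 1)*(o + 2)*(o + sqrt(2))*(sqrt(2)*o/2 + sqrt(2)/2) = sqrt(2)*o^4/2 + o^3 + sqrt(2)*o^3 - sqrt(2)*o^2/2 + 2*o^2 - sqrt(2)*o - o - 2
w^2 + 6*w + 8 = (w + 2)*(w + 4)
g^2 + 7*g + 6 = (g + 1)*(g + 6)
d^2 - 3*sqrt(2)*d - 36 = (d - 6*sqrt(2))*(d + 3*sqrt(2))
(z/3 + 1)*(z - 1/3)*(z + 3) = z^3/3 + 17*z^2/9 + 7*z/3 - 1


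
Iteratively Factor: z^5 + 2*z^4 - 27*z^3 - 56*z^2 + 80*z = (z + 4)*(z^4 - 2*z^3 - 19*z^2 + 20*z) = z*(z + 4)*(z^3 - 2*z^2 - 19*z + 20) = z*(z - 5)*(z + 4)*(z^2 + 3*z - 4) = z*(z - 5)*(z + 4)^2*(z - 1)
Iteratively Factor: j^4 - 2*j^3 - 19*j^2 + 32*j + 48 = (j + 1)*(j^3 - 3*j^2 - 16*j + 48) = (j + 1)*(j + 4)*(j^2 - 7*j + 12) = (j - 4)*(j + 1)*(j + 4)*(j - 3)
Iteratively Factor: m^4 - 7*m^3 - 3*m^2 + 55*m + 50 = (m + 1)*(m^3 - 8*m^2 + 5*m + 50) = (m - 5)*(m + 1)*(m^2 - 3*m - 10) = (m - 5)*(m + 1)*(m + 2)*(m - 5)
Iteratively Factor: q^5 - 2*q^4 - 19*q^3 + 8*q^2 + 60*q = (q - 2)*(q^4 - 19*q^2 - 30*q) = (q - 2)*(q + 2)*(q^3 - 2*q^2 - 15*q) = (q - 5)*(q - 2)*(q + 2)*(q^2 + 3*q) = (q - 5)*(q - 2)*(q + 2)*(q + 3)*(q)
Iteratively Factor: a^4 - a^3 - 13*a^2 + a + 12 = (a + 3)*(a^3 - 4*a^2 - a + 4) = (a - 1)*(a + 3)*(a^2 - 3*a - 4) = (a - 4)*(a - 1)*(a + 3)*(a + 1)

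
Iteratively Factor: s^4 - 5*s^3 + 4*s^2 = (s)*(s^3 - 5*s^2 + 4*s) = s*(s - 1)*(s^2 - 4*s) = s*(s - 4)*(s - 1)*(s)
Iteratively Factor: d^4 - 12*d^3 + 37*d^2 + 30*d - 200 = (d - 5)*(d^3 - 7*d^2 + 2*d + 40) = (d - 5)*(d - 4)*(d^2 - 3*d - 10) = (d - 5)*(d - 4)*(d + 2)*(d - 5)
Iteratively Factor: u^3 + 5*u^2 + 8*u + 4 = (u + 1)*(u^2 + 4*u + 4) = (u + 1)*(u + 2)*(u + 2)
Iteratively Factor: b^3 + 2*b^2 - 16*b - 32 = (b - 4)*(b^2 + 6*b + 8) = (b - 4)*(b + 2)*(b + 4)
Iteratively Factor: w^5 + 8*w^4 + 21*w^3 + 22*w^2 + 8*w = (w + 1)*(w^4 + 7*w^3 + 14*w^2 + 8*w) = w*(w + 1)*(w^3 + 7*w^2 + 14*w + 8) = w*(w + 1)*(w + 2)*(w^2 + 5*w + 4) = w*(w + 1)*(w + 2)*(w + 4)*(w + 1)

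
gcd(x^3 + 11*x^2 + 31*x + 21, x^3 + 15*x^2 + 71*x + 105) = x^2 + 10*x + 21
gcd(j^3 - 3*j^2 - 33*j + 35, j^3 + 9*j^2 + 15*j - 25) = j^2 + 4*j - 5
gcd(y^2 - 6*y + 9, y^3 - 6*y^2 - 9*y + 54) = y - 3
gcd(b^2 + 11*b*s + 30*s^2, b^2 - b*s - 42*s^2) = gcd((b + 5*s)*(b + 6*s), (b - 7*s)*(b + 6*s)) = b + 6*s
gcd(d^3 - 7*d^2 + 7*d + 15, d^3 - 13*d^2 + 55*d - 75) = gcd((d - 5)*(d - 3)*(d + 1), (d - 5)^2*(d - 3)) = d^2 - 8*d + 15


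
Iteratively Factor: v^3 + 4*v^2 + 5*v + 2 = (v + 1)*(v^2 + 3*v + 2) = (v + 1)*(v + 2)*(v + 1)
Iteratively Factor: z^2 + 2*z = (z)*(z + 2)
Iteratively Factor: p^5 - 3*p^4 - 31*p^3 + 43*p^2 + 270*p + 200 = (p - 5)*(p^4 + 2*p^3 - 21*p^2 - 62*p - 40) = (p - 5)*(p + 2)*(p^3 - 21*p - 20) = (p - 5)*(p + 1)*(p + 2)*(p^2 - p - 20) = (p - 5)*(p + 1)*(p + 2)*(p + 4)*(p - 5)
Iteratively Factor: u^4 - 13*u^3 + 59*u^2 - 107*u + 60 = (u - 5)*(u^3 - 8*u^2 + 19*u - 12) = (u - 5)*(u - 1)*(u^2 - 7*u + 12) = (u - 5)*(u - 3)*(u - 1)*(u - 4)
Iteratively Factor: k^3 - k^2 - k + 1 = (k + 1)*(k^2 - 2*k + 1) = (k - 1)*(k + 1)*(k - 1)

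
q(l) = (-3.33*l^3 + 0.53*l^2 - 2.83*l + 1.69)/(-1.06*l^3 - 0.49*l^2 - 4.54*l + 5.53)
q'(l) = (-9.99*l^2 + 1.06*l - 2.83)/(-1.06*l^3 - 0.49*l^2 - 4.54*l + 5.53) + (3.18*l^2 + 0.98*l + 4.54)*(-3.33*l^3 + 0.53*l^2 - 2.83*l + 1.69)/(-1.06*l^3 - 0.49*l^2 - 4.54*l + 5.53)^2 = (2.1935*l^4 + 24.2368*l^3 - 53.6634*l^2 + 7.518*l - 7.9773)/(1.1236*l^6 + 1.0388*l^5 + 9.8649*l^4 - 7.2744*l^3 + 15.1922*l^2 - 50.2124*l + 30.5809)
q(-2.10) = 1.80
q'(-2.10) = -0.86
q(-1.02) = 0.80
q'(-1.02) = -0.82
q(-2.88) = 2.35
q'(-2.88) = -0.57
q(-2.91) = 2.37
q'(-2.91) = -0.56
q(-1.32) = 1.07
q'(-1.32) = -0.93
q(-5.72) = 3.08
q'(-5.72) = -0.09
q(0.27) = 0.21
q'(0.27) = -0.52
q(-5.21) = 3.03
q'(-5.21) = -0.12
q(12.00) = 2.93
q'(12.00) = 0.02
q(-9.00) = 3.20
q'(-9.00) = -0.01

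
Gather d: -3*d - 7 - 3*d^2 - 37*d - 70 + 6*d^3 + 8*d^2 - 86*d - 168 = 6*d^3 + 5*d^2 - 126*d - 245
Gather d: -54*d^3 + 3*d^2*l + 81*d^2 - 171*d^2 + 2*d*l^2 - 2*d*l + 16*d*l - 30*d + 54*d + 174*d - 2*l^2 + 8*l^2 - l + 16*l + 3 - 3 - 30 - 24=-54*d^3 + d^2*(3*l - 90) + d*(2*l^2 + 14*l + 198) + 6*l^2 + 15*l - 54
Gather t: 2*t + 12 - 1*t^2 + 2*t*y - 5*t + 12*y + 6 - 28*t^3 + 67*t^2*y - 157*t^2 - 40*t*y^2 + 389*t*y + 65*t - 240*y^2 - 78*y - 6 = -28*t^3 + t^2*(67*y - 158) + t*(-40*y^2 + 391*y + 62) - 240*y^2 - 66*y + 12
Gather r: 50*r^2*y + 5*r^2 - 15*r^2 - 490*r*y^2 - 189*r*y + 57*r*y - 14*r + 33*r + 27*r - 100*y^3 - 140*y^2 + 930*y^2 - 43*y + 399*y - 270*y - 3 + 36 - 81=r^2*(50*y - 10) + r*(-490*y^2 - 132*y + 46) - 100*y^3 + 790*y^2 + 86*y - 48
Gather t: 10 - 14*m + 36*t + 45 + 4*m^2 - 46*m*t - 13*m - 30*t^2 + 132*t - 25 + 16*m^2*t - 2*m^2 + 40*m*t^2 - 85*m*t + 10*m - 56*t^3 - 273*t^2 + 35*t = 2*m^2 - 17*m - 56*t^3 + t^2*(40*m - 303) + t*(16*m^2 - 131*m + 203) + 30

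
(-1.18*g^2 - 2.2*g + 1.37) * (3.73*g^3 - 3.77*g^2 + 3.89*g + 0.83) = -4.4014*g^5 - 3.7574*g^4 + 8.8139*g^3 - 14.7023*g^2 + 3.5033*g + 1.1371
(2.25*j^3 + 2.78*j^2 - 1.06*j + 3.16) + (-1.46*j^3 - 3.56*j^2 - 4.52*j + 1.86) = 0.79*j^3 - 0.78*j^2 - 5.58*j + 5.02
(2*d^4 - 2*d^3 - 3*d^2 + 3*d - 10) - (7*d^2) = 2*d^4 - 2*d^3 - 10*d^2 + 3*d - 10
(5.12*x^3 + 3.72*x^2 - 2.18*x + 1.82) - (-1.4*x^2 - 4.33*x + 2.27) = 5.12*x^3 + 5.12*x^2 + 2.15*x - 0.45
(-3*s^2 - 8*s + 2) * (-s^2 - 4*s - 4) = 3*s^4 + 20*s^3 + 42*s^2 + 24*s - 8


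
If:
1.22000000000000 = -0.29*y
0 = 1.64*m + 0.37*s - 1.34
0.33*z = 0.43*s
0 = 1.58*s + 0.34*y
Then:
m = 0.61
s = 0.91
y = -4.21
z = 1.18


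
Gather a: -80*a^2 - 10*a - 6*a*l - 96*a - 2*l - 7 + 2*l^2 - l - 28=-80*a^2 + a*(-6*l - 106) + 2*l^2 - 3*l - 35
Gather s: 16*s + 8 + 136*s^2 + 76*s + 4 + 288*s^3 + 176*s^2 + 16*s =288*s^3 + 312*s^2 + 108*s + 12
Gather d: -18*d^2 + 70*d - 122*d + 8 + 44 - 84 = -18*d^2 - 52*d - 32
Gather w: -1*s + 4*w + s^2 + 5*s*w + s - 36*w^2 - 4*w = s^2 + 5*s*w - 36*w^2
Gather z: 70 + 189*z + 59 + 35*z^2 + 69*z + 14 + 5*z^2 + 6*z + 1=40*z^2 + 264*z + 144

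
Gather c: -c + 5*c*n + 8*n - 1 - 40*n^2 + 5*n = c*(5*n - 1) - 40*n^2 + 13*n - 1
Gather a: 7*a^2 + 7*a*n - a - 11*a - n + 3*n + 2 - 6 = 7*a^2 + a*(7*n - 12) + 2*n - 4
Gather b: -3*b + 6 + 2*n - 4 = -3*b + 2*n + 2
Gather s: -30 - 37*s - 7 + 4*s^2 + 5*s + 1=4*s^2 - 32*s - 36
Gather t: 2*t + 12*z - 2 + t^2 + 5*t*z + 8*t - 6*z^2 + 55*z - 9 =t^2 + t*(5*z + 10) - 6*z^2 + 67*z - 11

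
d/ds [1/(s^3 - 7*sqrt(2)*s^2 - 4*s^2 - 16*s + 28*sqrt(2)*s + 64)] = (-3*s^2 + 8*s + 14*sqrt(2)*s - 28*sqrt(2) + 16)/(s^3 - 7*sqrt(2)*s^2 - 4*s^2 - 16*s + 28*sqrt(2)*s + 64)^2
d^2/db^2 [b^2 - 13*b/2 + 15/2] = 2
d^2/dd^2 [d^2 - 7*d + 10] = 2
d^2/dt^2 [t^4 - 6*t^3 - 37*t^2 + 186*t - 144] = 12*t^2 - 36*t - 74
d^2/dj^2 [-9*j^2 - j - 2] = -18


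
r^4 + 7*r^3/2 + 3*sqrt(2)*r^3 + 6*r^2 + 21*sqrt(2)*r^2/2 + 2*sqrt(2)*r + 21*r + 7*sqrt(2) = (r + 7/2)*(r + sqrt(2))^3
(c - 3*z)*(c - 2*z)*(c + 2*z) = c^3 - 3*c^2*z - 4*c*z^2 + 12*z^3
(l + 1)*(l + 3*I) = l^2 + l + 3*I*l + 3*I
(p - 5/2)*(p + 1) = p^2 - 3*p/2 - 5/2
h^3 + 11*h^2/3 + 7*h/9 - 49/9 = (h - 1)*(h + 7/3)^2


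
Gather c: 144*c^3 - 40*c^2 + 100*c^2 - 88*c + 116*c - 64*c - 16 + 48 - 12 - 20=144*c^3 + 60*c^2 - 36*c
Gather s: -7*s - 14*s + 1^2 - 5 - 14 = -21*s - 18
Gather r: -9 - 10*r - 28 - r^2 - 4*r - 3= -r^2 - 14*r - 40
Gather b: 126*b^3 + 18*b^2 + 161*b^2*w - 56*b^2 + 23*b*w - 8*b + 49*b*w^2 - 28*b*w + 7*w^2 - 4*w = 126*b^3 + b^2*(161*w - 38) + b*(49*w^2 - 5*w - 8) + 7*w^2 - 4*w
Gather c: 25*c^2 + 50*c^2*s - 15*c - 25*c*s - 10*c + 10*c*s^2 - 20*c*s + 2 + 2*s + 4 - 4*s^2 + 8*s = c^2*(50*s + 25) + c*(10*s^2 - 45*s - 25) - 4*s^2 + 10*s + 6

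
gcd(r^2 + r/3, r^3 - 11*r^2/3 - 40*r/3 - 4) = r + 1/3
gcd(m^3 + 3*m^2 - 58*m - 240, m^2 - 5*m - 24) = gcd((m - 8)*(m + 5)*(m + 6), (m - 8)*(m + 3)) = m - 8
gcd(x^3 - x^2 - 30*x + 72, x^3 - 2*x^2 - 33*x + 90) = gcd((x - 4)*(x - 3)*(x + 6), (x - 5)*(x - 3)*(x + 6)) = x^2 + 3*x - 18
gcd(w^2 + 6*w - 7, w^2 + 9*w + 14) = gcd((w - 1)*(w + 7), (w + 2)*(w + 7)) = w + 7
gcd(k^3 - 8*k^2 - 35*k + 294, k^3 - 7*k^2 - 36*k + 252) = k^2 - k - 42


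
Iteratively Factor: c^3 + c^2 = (c)*(c^2 + c) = c*(c + 1)*(c)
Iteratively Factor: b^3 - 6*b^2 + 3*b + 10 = (b + 1)*(b^2 - 7*b + 10) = (b - 5)*(b + 1)*(b - 2)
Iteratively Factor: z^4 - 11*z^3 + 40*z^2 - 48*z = (z - 4)*(z^3 - 7*z^2 + 12*z) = z*(z - 4)*(z^2 - 7*z + 12) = z*(z - 4)^2*(z - 3)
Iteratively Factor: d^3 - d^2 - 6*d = (d + 2)*(d^2 - 3*d) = d*(d + 2)*(d - 3)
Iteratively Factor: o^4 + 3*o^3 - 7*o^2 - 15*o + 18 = (o + 3)*(o^3 - 7*o + 6) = (o - 1)*(o + 3)*(o^2 + o - 6) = (o - 1)*(o + 3)^2*(o - 2)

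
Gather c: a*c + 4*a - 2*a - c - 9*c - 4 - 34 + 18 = 2*a + c*(a - 10) - 20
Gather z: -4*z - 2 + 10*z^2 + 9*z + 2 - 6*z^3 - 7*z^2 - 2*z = -6*z^3 + 3*z^2 + 3*z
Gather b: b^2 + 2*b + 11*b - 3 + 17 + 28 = b^2 + 13*b + 42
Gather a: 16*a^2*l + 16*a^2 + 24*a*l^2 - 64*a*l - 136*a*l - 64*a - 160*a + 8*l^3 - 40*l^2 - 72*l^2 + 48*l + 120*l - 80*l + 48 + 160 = a^2*(16*l + 16) + a*(24*l^2 - 200*l - 224) + 8*l^3 - 112*l^2 + 88*l + 208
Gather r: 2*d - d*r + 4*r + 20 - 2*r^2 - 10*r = 2*d - 2*r^2 + r*(-d - 6) + 20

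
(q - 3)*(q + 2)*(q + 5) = q^3 + 4*q^2 - 11*q - 30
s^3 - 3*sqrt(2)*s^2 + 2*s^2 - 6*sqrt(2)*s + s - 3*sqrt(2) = (s + 1)^2*(s - 3*sqrt(2))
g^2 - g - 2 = (g - 2)*(g + 1)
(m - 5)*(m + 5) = m^2 - 25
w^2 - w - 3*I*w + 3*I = (w - 1)*(w - 3*I)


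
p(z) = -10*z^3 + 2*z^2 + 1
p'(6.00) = -1056.00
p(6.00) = -2087.00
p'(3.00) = -258.00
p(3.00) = -251.00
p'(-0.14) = -1.15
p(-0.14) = 1.07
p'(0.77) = -14.71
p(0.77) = -2.38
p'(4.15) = -500.08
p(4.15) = -679.29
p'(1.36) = -50.05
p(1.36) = -20.46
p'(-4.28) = -566.67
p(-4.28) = 821.66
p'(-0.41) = -6.68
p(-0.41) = 2.03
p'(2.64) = -198.53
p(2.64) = -169.06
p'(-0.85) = -25.08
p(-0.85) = 8.59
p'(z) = -30*z^2 + 4*z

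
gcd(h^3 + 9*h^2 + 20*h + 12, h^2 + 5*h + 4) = h + 1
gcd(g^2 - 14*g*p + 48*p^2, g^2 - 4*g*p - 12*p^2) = -g + 6*p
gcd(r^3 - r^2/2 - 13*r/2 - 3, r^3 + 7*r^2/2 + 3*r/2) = r + 1/2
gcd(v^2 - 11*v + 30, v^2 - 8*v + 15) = v - 5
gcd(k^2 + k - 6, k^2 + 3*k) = k + 3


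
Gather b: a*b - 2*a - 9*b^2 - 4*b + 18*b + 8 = -2*a - 9*b^2 + b*(a + 14) + 8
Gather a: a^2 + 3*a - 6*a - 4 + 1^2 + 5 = a^2 - 3*a + 2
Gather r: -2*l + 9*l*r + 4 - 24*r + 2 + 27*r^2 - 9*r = -2*l + 27*r^2 + r*(9*l - 33) + 6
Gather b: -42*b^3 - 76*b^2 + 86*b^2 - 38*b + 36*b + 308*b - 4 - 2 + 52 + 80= -42*b^3 + 10*b^2 + 306*b + 126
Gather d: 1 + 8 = 9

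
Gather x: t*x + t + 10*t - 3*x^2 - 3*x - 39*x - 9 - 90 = 11*t - 3*x^2 + x*(t - 42) - 99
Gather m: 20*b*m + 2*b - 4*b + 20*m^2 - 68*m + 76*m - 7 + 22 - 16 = -2*b + 20*m^2 + m*(20*b + 8) - 1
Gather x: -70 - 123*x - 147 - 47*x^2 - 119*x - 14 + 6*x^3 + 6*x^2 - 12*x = 6*x^3 - 41*x^2 - 254*x - 231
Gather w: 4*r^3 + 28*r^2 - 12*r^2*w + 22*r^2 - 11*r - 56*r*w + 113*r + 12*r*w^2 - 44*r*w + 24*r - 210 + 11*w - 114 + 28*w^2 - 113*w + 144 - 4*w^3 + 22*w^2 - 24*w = 4*r^3 + 50*r^2 + 126*r - 4*w^3 + w^2*(12*r + 50) + w*(-12*r^2 - 100*r - 126) - 180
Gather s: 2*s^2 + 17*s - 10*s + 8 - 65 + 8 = 2*s^2 + 7*s - 49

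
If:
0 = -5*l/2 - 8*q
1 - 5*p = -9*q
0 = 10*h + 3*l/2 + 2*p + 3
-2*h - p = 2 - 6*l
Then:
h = -617/1770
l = 608/2655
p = 21/295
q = -38/531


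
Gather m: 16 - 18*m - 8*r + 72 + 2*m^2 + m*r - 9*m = 2*m^2 + m*(r - 27) - 8*r + 88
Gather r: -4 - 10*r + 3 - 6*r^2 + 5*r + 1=-6*r^2 - 5*r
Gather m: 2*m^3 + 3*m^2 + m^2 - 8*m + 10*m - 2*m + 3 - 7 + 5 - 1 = 2*m^3 + 4*m^2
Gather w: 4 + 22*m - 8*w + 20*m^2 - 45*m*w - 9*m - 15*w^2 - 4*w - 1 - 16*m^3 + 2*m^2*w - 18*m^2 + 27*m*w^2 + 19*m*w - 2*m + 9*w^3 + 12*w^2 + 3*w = -16*m^3 + 2*m^2 + 11*m + 9*w^3 + w^2*(27*m - 3) + w*(2*m^2 - 26*m - 9) + 3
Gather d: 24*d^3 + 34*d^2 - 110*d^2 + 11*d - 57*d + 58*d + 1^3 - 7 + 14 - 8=24*d^3 - 76*d^2 + 12*d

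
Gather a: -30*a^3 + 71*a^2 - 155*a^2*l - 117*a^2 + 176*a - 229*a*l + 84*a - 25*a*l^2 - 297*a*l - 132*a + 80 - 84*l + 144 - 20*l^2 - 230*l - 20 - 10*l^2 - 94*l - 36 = -30*a^3 + a^2*(-155*l - 46) + a*(-25*l^2 - 526*l + 128) - 30*l^2 - 408*l + 168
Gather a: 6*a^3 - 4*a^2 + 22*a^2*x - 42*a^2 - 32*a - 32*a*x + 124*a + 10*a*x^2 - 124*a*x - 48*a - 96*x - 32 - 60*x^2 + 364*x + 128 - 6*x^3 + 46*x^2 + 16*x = 6*a^3 + a^2*(22*x - 46) + a*(10*x^2 - 156*x + 44) - 6*x^3 - 14*x^2 + 284*x + 96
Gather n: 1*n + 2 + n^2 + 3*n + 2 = n^2 + 4*n + 4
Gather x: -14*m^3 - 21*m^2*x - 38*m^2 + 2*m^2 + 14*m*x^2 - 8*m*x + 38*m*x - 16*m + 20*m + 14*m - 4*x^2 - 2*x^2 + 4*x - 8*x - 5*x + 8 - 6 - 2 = -14*m^3 - 36*m^2 + 18*m + x^2*(14*m - 6) + x*(-21*m^2 + 30*m - 9)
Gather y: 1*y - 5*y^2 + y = -5*y^2 + 2*y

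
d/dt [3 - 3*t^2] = -6*t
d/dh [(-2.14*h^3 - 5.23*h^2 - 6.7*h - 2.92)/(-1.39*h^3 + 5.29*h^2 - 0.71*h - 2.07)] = (-18.5903*h^4 - 15.5872*h^3 + 40.2693*h^2 + 52.5458*h + 11.7958)/(1.9321*h^6 - 14.7062*h^5 + 29.9579*h^4 - 1.7572*h^3 - 21.3965*h^2 + 2.9394*h + 4.2849)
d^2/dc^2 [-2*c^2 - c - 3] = -4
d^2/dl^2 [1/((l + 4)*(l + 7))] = 2*((l + 4)^2 + (l + 4)*(l + 7) + (l + 7)^2)/((l + 4)^3*(l + 7)^3)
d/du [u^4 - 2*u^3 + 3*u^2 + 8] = 2*u*(2*u^2 - 3*u + 3)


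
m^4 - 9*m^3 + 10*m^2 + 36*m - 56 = (m - 7)*(m - 2)^2*(m + 2)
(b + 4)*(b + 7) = b^2 + 11*b + 28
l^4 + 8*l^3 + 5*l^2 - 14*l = l*(l - 1)*(l + 2)*(l + 7)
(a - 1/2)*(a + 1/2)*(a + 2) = a^3 + 2*a^2 - a/4 - 1/2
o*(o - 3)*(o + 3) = o^3 - 9*o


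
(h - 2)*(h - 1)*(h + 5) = h^3 + 2*h^2 - 13*h + 10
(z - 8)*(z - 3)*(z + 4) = z^3 - 7*z^2 - 20*z + 96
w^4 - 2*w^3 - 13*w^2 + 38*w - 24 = (w - 3)*(w - 2)*(w - 1)*(w + 4)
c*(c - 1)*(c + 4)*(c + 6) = c^4 + 9*c^3 + 14*c^2 - 24*c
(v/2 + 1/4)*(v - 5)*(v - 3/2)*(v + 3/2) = v^4/2 - 9*v^3/4 - 19*v^2/8 + 81*v/16 + 45/16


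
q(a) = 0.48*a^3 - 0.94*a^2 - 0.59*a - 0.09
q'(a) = 1.44*a^2 - 1.88*a - 0.59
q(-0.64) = -0.22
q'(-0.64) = 1.20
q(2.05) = -1.11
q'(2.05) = 1.61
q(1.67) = -1.46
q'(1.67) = 0.29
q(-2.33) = -9.89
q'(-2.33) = 11.61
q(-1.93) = -5.90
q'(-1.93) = 8.40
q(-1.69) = -4.09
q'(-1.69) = 6.70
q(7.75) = 162.31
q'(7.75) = 71.33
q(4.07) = 14.30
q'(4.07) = 15.61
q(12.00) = 686.91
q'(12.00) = 184.21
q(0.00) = -0.09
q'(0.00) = -0.59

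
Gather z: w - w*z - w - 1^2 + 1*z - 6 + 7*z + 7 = z*(8 - w)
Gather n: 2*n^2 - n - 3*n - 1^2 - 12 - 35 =2*n^2 - 4*n - 48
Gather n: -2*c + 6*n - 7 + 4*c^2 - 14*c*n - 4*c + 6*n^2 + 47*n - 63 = 4*c^2 - 6*c + 6*n^2 + n*(53 - 14*c) - 70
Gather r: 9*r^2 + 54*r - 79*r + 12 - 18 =9*r^2 - 25*r - 6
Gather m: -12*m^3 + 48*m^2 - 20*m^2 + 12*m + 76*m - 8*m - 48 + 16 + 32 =-12*m^3 + 28*m^2 + 80*m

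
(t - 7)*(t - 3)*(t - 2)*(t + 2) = t^4 - 10*t^3 + 17*t^2 + 40*t - 84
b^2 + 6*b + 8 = (b + 2)*(b + 4)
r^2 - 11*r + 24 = (r - 8)*(r - 3)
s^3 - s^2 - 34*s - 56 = (s - 7)*(s + 2)*(s + 4)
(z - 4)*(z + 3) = z^2 - z - 12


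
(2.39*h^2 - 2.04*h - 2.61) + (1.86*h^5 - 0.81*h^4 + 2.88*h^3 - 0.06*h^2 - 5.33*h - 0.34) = 1.86*h^5 - 0.81*h^4 + 2.88*h^3 + 2.33*h^2 - 7.37*h - 2.95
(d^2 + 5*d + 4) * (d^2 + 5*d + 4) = d^4 + 10*d^3 + 33*d^2 + 40*d + 16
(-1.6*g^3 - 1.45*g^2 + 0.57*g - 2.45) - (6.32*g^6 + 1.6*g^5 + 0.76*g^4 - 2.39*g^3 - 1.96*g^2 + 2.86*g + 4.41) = -6.32*g^6 - 1.6*g^5 - 0.76*g^4 + 0.79*g^3 + 0.51*g^2 - 2.29*g - 6.86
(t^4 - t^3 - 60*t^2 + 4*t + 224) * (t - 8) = t^5 - 9*t^4 - 52*t^3 + 484*t^2 + 192*t - 1792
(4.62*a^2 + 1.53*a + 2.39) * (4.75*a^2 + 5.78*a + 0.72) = 21.945*a^4 + 33.9711*a^3 + 23.5223*a^2 + 14.9158*a + 1.7208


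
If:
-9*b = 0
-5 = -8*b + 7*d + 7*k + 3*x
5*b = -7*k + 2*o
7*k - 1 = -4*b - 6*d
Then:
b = 0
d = -3*x - 6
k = 18*x/7 + 37/7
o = 9*x + 37/2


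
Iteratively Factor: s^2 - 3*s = (s - 3)*(s)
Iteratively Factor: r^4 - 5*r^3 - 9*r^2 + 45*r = (r + 3)*(r^3 - 8*r^2 + 15*r) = r*(r + 3)*(r^2 - 8*r + 15) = r*(r - 3)*(r + 3)*(r - 5)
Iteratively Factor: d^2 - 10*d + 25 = (d - 5)*(d - 5)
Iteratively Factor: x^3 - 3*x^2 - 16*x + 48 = (x - 4)*(x^2 + x - 12) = (x - 4)*(x - 3)*(x + 4)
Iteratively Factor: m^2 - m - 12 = (m + 3)*(m - 4)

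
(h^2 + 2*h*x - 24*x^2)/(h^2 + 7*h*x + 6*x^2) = (h - 4*x)/(h + x)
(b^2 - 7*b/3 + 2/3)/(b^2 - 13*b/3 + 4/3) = (b - 2)/(b - 4)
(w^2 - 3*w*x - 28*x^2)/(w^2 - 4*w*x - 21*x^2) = (w + 4*x)/(w + 3*x)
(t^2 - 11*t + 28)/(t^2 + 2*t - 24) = (t - 7)/(t + 6)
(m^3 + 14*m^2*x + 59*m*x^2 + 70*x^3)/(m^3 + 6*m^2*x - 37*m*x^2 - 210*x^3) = (-m - 2*x)/(-m + 6*x)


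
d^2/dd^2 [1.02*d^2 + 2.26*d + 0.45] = 2.04000000000000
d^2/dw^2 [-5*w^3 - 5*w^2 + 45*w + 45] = -30*w - 10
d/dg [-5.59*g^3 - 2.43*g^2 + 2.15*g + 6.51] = -16.77*g^2 - 4.86*g + 2.15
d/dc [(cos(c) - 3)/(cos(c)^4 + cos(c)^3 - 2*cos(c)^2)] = (-35*cos(c)/4 - 5*cos(2*c) + 3*cos(3*c)/4 + 7)*sin(c)/((cos(c)^2 + cos(c) - 2)^2*cos(c)^3)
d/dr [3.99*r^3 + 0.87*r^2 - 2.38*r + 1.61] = 11.97*r^2 + 1.74*r - 2.38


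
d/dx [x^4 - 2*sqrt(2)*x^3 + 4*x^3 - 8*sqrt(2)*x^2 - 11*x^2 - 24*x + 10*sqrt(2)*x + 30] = 4*x^3 - 6*sqrt(2)*x^2 + 12*x^2 - 16*sqrt(2)*x - 22*x - 24 + 10*sqrt(2)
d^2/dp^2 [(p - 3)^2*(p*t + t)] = 2*t*(3*p - 5)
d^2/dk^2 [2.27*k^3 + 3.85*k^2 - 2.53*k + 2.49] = 13.62*k + 7.7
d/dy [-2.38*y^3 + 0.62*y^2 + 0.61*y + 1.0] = -7.14*y^2 + 1.24*y + 0.61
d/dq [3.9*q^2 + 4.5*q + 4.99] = 7.8*q + 4.5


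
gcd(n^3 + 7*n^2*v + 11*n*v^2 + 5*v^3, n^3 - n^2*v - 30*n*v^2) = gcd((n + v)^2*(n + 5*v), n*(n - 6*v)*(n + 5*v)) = n + 5*v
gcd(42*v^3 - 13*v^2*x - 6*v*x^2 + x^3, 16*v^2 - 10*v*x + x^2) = -2*v + x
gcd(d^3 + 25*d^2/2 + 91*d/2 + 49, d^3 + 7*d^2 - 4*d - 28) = d^2 + 9*d + 14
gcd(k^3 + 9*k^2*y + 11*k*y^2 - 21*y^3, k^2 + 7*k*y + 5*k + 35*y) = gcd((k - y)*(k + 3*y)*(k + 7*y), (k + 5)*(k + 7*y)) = k + 7*y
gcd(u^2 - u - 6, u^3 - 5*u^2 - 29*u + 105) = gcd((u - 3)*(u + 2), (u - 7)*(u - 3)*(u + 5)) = u - 3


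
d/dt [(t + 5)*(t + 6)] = 2*t + 11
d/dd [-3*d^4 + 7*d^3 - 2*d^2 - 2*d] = -12*d^3 + 21*d^2 - 4*d - 2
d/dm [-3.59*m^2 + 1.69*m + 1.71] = 1.69 - 7.18*m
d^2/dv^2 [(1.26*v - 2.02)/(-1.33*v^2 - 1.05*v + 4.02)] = (-(1.26*v - 2.02)*(2.66*v + 1.05)*(5.32*v + 2.1) + (10.0548*v - 2.7272)*(1.33*v^2 + 1.05*v - 4.02))/(1.33*v^2 + 1.05*v - 4.02)^3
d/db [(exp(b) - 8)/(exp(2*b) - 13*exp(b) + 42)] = (-(exp(b) - 8)*(2*exp(b) - 13) + exp(2*b) - 13*exp(b) + 42)*exp(b)/(exp(2*b) - 13*exp(b) + 42)^2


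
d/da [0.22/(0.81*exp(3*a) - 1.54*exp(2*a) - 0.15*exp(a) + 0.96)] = (-0.5346*exp(2*a) + 0.6776*exp(a) + 0.033)*exp(a)/(0.81*exp(3*a) - 1.54*exp(2*a) - 0.15*exp(a) + 0.96)^2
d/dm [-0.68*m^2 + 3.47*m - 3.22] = 3.47 - 1.36*m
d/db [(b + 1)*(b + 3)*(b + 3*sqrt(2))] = 3*b^2 + 8*b + 6*sqrt(2)*b + 3 + 12*sqrt(2)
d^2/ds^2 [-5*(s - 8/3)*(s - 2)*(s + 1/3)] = 130/3 - 30*s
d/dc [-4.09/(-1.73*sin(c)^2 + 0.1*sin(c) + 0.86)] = (0.409 - 14.1514*sin(c))*cos(c)/(-1.73*sin(c)^2 + 0.1*sin(c) + 0.86)^2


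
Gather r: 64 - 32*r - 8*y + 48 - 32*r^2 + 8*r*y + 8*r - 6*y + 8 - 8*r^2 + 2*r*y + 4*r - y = -40*r^2 + r*(10*y - 20) - 15*y + 120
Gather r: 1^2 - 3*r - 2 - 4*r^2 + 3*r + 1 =-4*r^2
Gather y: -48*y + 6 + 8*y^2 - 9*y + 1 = 8*y^2 - 57*y + 7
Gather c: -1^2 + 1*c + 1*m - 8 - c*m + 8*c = c*(9 - m) + m - 9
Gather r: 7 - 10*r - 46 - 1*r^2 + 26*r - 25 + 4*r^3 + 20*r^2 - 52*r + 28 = 4*r^3 + 19*r^2 - 36*r - 36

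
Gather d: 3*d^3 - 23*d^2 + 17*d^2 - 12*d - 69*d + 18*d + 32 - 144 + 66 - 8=3*d^3 - 6*d^2 - 63*d - 54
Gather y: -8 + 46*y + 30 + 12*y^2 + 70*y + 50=12*y^2 + 116*y + 72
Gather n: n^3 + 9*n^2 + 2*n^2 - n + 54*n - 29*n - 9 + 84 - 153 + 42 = n^3 + 11*n^2 + 24*n - 36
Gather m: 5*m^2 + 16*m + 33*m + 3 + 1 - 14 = 5*m^2 + 49*m - 10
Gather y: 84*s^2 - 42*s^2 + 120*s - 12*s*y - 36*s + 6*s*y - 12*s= 42*s^2 - 6*s*y + 72*s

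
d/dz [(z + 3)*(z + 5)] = 2*z + 8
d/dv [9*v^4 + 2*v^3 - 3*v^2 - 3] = 6*v*(6*v^2 + v - 1)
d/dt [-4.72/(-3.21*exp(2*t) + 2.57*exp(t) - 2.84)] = (12.1304 - 30.3024*exp(t))*exp(t)/(3.21*exp(2*t) - 2.57*exp(t) + 2.84)^2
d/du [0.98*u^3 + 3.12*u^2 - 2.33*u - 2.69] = 2.94*u^2 + 6.24*u - 2.33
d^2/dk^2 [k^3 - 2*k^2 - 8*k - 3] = 6*k - 4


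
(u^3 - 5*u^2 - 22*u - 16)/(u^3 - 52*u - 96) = (u + 1)/(u + 6)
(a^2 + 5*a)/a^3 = (a + 5)/a^2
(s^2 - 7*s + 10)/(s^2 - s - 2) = (s - 5)/(s + 1)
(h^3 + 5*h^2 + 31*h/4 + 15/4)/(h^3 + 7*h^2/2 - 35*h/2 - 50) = (h^2 + 5*h/2 + 3/2)/(h^2 + h - 20)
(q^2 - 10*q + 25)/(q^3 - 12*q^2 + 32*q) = (q^2 - 10*q + 25)/(q*(q^2 - 12*q + 32))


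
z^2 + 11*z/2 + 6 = (z + 3/2)*(z + 4)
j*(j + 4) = j^2 + 4*j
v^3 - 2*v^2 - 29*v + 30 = (v - 6)*(v - 1)*(v + 5)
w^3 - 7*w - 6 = (w - 3)*(w + 1)*(w + 2)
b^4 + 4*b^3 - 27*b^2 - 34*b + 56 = (b - 4)*(b - 1)*(b + 2)*(b + 7)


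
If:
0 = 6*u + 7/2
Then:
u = -7/12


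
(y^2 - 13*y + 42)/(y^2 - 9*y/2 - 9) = 2*(y - 7)/(2*y + 3)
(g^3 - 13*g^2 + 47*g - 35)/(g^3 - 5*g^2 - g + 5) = (g - 7)/(g + 1)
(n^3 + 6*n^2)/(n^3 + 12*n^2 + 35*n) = n*(n + 6)/(n^2 + 12*n + 35)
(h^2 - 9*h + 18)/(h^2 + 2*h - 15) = (h - 6)/(h + 5)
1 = 1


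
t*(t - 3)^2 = t^3 - 6*t^2 + 9*t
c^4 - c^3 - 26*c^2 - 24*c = c*(c - 6)*(c + 1)*(c + 4)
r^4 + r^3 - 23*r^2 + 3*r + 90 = (r - 3)^2*(r + 2)*(r + 5)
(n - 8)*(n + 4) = n^2 - 4*n - 32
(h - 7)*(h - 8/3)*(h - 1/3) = h^3 - 10*h^2 + 197*h/9 - 56/9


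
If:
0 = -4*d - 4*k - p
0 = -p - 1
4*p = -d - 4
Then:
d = 0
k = 1/4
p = -1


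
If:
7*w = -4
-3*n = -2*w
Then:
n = -8/21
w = -4/7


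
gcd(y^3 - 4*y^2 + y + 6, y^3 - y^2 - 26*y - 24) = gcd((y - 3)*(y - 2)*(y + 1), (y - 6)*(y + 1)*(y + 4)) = y + 1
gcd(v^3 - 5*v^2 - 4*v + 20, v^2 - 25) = v - 5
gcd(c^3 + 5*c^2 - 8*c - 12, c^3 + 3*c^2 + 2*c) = c + 1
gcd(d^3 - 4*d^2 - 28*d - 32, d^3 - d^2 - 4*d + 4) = d + 2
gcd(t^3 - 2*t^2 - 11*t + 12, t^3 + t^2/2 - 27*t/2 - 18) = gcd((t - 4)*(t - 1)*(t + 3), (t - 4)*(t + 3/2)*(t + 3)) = t^2 - t - 12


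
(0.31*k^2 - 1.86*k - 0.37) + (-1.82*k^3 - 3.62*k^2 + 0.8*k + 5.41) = -1.82*k^3 - 3.31*k^2 - 1.06*k + 5.04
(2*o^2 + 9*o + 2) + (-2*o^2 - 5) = 9*o - 3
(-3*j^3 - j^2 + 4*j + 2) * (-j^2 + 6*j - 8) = 3*j^5 - 17*j^4 + 14*j^3 + 30*j^2 - 20*j - 16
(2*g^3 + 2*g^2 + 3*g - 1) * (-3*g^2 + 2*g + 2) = -6*g^5 - 2*g^4 - g^3 + 13*g^2 + 4*g - 2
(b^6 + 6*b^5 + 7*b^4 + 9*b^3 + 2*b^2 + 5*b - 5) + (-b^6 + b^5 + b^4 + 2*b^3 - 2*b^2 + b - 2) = 7*b^5 + 8*b^4 + 11*b^3 + 6*b - 7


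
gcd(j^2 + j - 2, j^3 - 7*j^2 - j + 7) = j - 1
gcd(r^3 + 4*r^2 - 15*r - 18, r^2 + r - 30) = r + 6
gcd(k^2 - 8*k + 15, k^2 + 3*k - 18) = k - 3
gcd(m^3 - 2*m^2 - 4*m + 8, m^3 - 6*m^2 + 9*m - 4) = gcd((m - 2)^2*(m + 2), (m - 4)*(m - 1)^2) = 1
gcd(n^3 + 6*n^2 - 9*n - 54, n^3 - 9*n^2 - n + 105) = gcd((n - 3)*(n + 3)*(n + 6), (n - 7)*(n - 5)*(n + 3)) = n + 3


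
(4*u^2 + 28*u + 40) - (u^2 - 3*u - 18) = 3*u^2 + 31*u + 58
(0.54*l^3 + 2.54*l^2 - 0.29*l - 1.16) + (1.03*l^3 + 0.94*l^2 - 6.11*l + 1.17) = 1.57*l^3 + 3.48*l^2 - 6.4*l + 0.01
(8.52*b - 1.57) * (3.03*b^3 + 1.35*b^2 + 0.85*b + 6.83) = 25.8156*b^4 + 6.7449*b^3 + 5.1225*b^2 + 56.8571*b - 10.7231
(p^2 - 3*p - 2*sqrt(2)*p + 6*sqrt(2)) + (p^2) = 2*p^2 - 3*p - 2*sqrt(2)*p + 6*sqrt(2)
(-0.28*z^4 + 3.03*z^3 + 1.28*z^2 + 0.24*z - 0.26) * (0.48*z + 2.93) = -0.1344*z^5 + 0.634*z^4 + 9.4923*z^3 + 3.8656*z^2 + 0.5784*z - 0.7618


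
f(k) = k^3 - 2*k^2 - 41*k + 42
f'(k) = 3*k^2 - 4*k - 41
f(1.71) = -28.96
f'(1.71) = -39.07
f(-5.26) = 56.79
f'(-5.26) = 63.04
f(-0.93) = 77.60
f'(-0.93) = -34.69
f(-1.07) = 82.36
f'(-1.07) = -33.29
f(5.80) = -67.97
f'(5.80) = 36.72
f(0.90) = 4.21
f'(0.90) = -42.17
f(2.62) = -61.16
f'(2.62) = -30.89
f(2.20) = -47.23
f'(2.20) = -35.28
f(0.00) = 42.00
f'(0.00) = -41.00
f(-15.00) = -3168.00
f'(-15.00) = 694.00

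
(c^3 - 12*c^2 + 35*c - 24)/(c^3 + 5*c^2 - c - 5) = (c^2 - 11*c + 24)/(c^2 + 6*c + 5)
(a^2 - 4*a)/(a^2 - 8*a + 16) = a/(a - 4)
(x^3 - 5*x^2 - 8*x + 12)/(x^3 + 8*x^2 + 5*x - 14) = (x - 6)/(x + 7)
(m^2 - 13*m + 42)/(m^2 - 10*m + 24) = (m - 7)/(m - 4)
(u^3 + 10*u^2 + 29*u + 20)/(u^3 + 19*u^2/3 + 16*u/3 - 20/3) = 3*(u^2 + 5*u + 4)/(3*u^2 + 4*u - 4)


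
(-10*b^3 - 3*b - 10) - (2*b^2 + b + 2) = -10*b^3 - 2*b^2 - 4*b - 12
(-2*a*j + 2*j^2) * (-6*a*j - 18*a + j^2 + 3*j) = 12*a^2*j^2 + 36*a^2*j - 14*a*j^3 - 42*a*j^2 + 2*j^4 + 6*j^3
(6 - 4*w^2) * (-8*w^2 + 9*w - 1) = 32*w^4 - 36*w^3 - 44*w^2 + 54*w - 6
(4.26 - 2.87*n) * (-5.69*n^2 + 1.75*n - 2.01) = 16.3303*n^3 - 29.2619*n^2 + 13.2237*n - 8.5626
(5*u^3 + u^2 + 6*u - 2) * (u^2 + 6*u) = 5*u^5 + 31*u^4 + 12*u^3 + 34*u^2 - 12*u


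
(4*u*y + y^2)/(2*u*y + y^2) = (4*u + y)/(2*u + y)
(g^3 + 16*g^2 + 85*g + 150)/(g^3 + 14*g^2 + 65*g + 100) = (g + 6)/(g + 4)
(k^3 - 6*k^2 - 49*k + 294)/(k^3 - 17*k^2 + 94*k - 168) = (k + 7)/(k - 4)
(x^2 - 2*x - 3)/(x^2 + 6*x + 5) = (x - 3)/(x + 5)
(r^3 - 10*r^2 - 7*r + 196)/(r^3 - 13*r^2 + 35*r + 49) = (r + 4)/(r + 1)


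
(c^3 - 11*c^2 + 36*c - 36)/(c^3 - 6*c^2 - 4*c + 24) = (c - 3)/(c + 2)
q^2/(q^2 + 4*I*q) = q/(q + 4*I)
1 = 1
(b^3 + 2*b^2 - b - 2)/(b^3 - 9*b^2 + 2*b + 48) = (b^2 - 1)/(b^2 - 11*b + 24)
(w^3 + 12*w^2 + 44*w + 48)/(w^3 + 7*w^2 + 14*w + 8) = (w + 6)/(w + 1)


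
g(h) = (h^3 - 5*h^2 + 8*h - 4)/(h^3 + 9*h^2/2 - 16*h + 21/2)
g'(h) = (-3*h^2 - 9*h + 16)*(h^3 - 5*h^2 + 8*h - 4)/(h^3 + 9*h^2/2 - 16*h + 21/2)^2 + (3*h^2 - 10*h + 8)/(h^3 + 9*h^2/2 - 16*h + 21/2) = 2*(19*h^2 - 58*h + 40)/(4*h^4 + 44*h^3 + 37*h^2 - 462*h + 441)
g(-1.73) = -0.82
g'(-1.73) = 0.34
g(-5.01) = -3.79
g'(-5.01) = 2.41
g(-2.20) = -0.99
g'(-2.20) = 0.41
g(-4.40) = -2.67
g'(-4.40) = 1.41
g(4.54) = 0.18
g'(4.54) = 0.07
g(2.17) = 0.00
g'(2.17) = 0.05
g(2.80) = 0.05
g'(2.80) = 0.08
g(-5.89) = -7.59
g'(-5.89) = 7.73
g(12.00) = 0.50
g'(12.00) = 0.03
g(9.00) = 0.41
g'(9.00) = 0.04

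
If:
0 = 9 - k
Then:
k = 9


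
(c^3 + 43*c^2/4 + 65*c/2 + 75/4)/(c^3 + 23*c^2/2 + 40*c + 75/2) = (4*c + 3)/(2*(2*c + 3))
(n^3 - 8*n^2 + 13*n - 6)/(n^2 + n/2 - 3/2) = 2*(n^2 - 7*n + 6)/(2*n + 3)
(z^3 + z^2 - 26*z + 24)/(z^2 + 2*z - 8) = (z^3 + z^2 - 26*z + 24)/(z^2 + 2*z - 8)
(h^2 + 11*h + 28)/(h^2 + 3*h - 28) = (h + 4)/(h - 4)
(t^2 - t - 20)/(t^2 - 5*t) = (t + 4)/t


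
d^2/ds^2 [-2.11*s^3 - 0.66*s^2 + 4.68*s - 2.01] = -12.66*s - 1.32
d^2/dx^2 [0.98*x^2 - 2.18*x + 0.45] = 1.96000000000000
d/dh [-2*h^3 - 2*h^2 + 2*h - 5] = -6*h^2 - 4*h + 2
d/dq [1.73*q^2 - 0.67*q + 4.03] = 3.46*q - 0.67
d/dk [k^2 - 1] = 2*k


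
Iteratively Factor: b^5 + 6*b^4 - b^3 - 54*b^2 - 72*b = (b + 4)*(b^4 + 2*b^3 - 9*b^2 - 18*b) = (b + 2)*(b + 4)*(b^3 - 9*b) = (b - 3)*(b + 2)*(b + 4)*(b^2 + 3*b) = (b - 3)*(b + 2)*(b + 3)*(b + 4)*(b)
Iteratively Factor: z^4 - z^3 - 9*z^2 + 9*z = (z - 3)*(z^3 + 2*z^2 - 3*z) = (z - 3)*(z - 1)*(z^2 + 3*z) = z*(z - 3)*(z - 1)*(z + 3)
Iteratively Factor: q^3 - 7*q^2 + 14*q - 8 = (q - 4)*(q^2 - 3*q + 2) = (q - 4)*(q - 1)*(q - 2)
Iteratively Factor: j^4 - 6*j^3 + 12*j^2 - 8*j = (j - 2)*(j^3 - 4*j^2 + 4*j) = j*(j - 2)*(j^2 - 4*j + 4) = j*(j - 2)^2*(j - 2)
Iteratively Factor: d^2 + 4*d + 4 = (d + 2)*(d + 2)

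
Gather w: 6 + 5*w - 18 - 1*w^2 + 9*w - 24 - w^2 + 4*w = -2*w^2 + 18*w - 36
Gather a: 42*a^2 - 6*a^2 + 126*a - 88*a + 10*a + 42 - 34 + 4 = 36*a^2 + 48*a + 12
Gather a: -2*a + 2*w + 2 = -2*a + 2*w + 2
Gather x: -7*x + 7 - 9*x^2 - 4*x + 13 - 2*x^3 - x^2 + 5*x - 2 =-2*x^3 - 10*x^2 - 6*x + 18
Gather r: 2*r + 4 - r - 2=r + 2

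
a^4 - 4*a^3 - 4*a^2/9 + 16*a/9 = a*(a - 4)*(a - 2/3)*(a + 2/3)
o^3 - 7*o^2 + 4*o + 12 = (o - 6)*(o - 2)*(o + 1)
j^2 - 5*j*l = j*(j - 5*l)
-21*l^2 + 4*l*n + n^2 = (-3*l + n)*(7*l + n)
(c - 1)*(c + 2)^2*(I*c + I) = I*c^4 + 4*I*c^3 + 3*I*c^2 - 4*I*c - 4*I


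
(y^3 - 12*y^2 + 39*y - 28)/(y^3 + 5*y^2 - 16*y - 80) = (y^2 - 8*y + 7)/(y^2 + 9*y + 20)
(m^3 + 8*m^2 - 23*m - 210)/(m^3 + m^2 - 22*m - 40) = (m^2 + 13*m + 42)/(m^2 + 6*m + 8)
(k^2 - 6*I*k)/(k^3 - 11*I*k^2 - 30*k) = 1/(k - 5*I)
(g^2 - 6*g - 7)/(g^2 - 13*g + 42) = (g + 1)/(g - 6)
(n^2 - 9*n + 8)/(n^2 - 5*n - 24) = (n - 1)/(n + 3)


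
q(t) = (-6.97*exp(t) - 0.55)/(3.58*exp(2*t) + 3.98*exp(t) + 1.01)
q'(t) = (-6.97*exp(t) - 0.55)*(-7.16*exp(2*t) - 3.98*exp(t))/(3.58*exp(2*t) + 3.98*exp(t) + 1.01)^2 - 6.97*exp(t)/(3.58*exp(2*t) + 3.98*exp(t) + 1.01) = (24.9526*exp(2*t) + 3.938*exp(t) - 4.8507)*exp(t)/(12.8164*exp(4*t) + 28.4968*exp(3*t) + 23.072*exp(2*t) + 8.0396*exp(t) + 1.0201)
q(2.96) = -0.10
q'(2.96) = 0.09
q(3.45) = -0.06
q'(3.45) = 0.06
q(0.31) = -0.77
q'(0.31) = 0.37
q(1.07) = -0.48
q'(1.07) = 0.34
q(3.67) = -0.05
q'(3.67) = 0.05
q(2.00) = -0.23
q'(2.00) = 0.20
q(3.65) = -0.05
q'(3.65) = 0.05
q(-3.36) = -0.69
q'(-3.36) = -0.12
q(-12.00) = -0.54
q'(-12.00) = 0.00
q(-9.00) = -0.55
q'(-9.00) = 0.00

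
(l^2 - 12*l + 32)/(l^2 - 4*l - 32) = (l - 4)/(l + 4)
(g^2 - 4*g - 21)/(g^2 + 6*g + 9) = (g - 7)/(g + 3)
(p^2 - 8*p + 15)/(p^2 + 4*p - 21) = (p - 5)/(p + 7)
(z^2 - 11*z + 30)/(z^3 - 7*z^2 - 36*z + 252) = (z - 5)/(z^2 - z - 42)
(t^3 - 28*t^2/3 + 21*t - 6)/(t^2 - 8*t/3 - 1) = (3*t^2 - 19*t + 6)/(3*t + 1)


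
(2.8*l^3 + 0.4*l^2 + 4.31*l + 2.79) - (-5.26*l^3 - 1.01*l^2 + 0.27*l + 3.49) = 8.06*l^3 + 1.41*l^2 + 4.04*l - 0.7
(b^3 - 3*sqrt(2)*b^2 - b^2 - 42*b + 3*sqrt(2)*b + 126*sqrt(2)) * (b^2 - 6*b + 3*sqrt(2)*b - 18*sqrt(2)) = b^5 - 7*b^4 - 54*b^3 + 378*b^2 + 648*b - 4536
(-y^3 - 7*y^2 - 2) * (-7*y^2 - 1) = 7*y^5 + 49*y^4 + y^3 + 21*y^2 + 2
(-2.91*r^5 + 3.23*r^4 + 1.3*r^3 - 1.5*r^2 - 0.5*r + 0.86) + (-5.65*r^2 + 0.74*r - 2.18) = -2.91*r^5 + 3.23*r^4 + 1.3*r^3 - 7.15*r^2 + 0.24*r - 1.32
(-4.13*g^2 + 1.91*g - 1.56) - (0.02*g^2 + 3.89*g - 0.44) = -4.15*g^2 - 1.98*g - 1.12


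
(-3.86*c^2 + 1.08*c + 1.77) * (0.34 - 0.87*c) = 3.3582*c^3 - 2.252*c^2 - 1.1727*c + 0.6018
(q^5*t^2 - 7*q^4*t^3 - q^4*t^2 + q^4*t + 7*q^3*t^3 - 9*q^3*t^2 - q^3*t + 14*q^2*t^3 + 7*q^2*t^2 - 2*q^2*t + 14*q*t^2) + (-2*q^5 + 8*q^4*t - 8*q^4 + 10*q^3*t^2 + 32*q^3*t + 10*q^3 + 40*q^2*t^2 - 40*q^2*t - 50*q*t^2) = q^5*t^2 - 2*q^5 - 7*q^4*t^3 - q^4*t^2 + 9*q^4*t - 8*q^4 + 7*q^3*t^3 + q^3*t^2 + 31*q^3*t + 10*q^3 + 14*q^2*t^3 + 47*q^2*t^2 - 42*q^2*t - 36*q*t^2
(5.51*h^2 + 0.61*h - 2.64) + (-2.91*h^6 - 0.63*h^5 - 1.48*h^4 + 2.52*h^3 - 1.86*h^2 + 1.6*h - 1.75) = -2.91*h^6 - 0.63*h^5 - 1.48*h^4 + 2.52*h^3 + 3.65*h^2 + 2.21*h - 4.39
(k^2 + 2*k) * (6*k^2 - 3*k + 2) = 6*k^4 + 9*k^3 - 4*k^2 + 4*k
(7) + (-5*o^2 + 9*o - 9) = -5*o^2 + 9*o - 2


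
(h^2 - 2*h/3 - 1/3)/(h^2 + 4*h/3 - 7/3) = (3*h + 1)/(3*h + 7)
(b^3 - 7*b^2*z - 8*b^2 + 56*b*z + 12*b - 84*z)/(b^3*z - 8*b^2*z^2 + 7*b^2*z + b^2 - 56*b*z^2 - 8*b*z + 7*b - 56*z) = (b^3 - 7*b^2*z - 8*b^2 + 56*b*z + 12*b - 84*z)/(b^3*z - 8*b^2*z^2 + 7*b^2*z + b^2 - 56*b*z^2 - 8*b*z + 7*b - 56*z)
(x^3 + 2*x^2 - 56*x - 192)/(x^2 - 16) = (x^2 - 2*x - 48)/(x - 4)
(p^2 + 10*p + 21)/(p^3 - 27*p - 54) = (p + 7)/(p^2 - 3*p - 18)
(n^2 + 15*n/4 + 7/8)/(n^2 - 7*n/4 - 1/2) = (n + 7/2)/(n - 2)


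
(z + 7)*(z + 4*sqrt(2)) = z^2 + 4*sqrt(2)*z + 7*z + 28*sqrt(2)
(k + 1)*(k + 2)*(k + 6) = k^3 + 9*k^2 + 20*k + 12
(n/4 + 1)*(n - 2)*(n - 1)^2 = n^4/4 - 11*n^2/4 + 9*n/2 - 2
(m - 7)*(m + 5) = m^2 - 2*m - 35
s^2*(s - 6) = s^3 - 6*s^2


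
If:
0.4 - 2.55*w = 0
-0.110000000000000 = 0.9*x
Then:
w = 0.16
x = -0.12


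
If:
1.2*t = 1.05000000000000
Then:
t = 0.88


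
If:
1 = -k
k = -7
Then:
No Solution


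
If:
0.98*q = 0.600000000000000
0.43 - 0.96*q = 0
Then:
No Solution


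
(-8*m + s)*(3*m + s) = -24*m^2 - 5*m*s + s^2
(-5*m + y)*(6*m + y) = -30*m^2 + m*y + y^2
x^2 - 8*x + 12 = (x - 6)*(x - 2)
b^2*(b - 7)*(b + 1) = b^4 - 6*b^3 - 7*b^2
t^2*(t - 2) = t^3 - 2*t^2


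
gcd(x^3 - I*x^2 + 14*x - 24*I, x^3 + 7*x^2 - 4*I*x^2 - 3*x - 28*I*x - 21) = x - 3*I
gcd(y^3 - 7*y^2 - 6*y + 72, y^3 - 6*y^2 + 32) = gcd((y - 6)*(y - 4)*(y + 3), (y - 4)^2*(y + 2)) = y - 4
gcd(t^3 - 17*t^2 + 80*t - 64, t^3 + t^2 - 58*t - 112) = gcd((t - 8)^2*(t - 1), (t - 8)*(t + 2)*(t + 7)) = t - 8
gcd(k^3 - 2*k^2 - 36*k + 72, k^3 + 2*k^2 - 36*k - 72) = k^2 - 36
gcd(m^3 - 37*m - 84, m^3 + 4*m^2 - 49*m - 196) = m^2 - 3*m - 28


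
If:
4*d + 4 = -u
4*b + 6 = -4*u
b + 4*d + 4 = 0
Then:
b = -3/4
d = -13/16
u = -3/4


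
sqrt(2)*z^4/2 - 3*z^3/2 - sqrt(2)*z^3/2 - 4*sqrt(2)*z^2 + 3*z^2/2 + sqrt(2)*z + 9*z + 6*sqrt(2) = (z - 3)*(z + 2)*(z - 2*sqrt(2))*(sqrt(2)*z/2 + 1/2)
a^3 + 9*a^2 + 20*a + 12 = (a + 1)*(a + 2)*(a + 6)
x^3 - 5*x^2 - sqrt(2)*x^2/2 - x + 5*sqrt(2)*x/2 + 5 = (x - 5)*(x - sqrt(2))*(x + sqrt(2)/2)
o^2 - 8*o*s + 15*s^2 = (o - 5*s)*(o - 3*s)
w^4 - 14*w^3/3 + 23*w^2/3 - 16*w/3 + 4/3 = (w - 2)*(w - 1)^2*(w - 2/3)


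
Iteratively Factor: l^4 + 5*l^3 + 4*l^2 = (l)*(l^3 + 5*l^2 + 4*l) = l*(l + 4)*(l^2 + l) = l^2*(l + 4)*(l + 1)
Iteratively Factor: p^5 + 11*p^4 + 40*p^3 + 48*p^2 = (p + 3)*(p^4 + 8*p^3 + 16*p^2) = p*(p + 3)*(p^3 + 8*p^2 + 16*p) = p*(p + 3)*(p + 4)*(p^2 + 4*p) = p^2*(p + 3)*(p + 4)*(p + 4)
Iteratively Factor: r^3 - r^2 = (r)*(r^2 - r) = r*(r - 1)*(r)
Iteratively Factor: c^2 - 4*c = (c)*(c - 4)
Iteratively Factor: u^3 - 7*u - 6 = (u - 3)*(u^2 + 3*u + 2) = (u - 3)*(u + 2)*(u + 1)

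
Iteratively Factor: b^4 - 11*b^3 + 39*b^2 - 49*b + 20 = (b - 1)*(b^3 - 10*b^2 + 29*b - 20) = (b - 5)*(b - 1)*(b^2 - 5*b + 4) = (b - 5)*(b - 1)^2*(b - 4)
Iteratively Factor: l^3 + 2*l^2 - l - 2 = (l + 1)*(l^2 + l - 2) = (l - 1)*(l + 1)*(l + 2)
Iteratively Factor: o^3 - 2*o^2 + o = (o - 1)*(o^2 - o) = (o - 1)^2*(o)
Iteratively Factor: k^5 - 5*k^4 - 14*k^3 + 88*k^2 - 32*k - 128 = (k + 4)*(k^4 - 9*k^3 + 22*k^2 - 32) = (k - 4)*(k + 4)*(k^3 - 5*k^2 + 2*k + 8) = (k - 4)*(k + 1)*(k + 4)*(k^2 - 6*k + 8) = (k - 4)*(k - 2)*(k + 1)*(k + 4)*(k - 4)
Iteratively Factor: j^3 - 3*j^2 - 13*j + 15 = (j - 5)*(j^2 + 2*j - 3) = (j - 5)*(j - 1)*(j + 3)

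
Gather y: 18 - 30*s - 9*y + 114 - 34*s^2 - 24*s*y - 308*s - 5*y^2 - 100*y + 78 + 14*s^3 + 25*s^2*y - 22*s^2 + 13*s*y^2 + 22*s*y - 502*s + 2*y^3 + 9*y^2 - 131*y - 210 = 14*s^3 - 56*s^2 - 840*s + 2*y^3 + y^2*(13*s + 4) + y*(25*s^2 - 2*s - 240)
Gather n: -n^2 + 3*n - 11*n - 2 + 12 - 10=-n^2 - 8*n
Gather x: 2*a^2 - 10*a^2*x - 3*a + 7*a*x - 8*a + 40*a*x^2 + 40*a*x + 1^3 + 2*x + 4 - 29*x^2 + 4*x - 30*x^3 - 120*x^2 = 2*a^2 - 11*a - 30*x^3 + x^2*(40*a - 149) + x*(-10*a^2 + 47*a + 6) + 5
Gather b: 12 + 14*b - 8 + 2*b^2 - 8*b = 2*b^2 + 6*b + 4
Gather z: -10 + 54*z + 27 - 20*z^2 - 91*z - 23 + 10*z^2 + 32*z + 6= -10*z^2 - 5*z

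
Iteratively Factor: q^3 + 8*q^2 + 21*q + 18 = (q + 2)*(q^2 + 6*q + 9) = (q + 2)*(q + 3)*(q + 3)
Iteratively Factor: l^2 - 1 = (l + 1)*(l - 1)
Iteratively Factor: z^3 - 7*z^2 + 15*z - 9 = (z - 1)*(z^2 - 6*z + 9) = (z - 3)*(z - 1)*(z - 3)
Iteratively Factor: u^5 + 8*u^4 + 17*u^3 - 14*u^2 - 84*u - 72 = (u + 3)*(u^4 + 5*u^3 + 2*u^2 - 20*u - 24) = (u - 2)*(u + 3)*(u^3 + 7*u^2 + 16*u + 12) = (u - 2)*(u + 3)^2*(u^2 + 4*u + 4) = (u - 2)*(u + 2)*(u + 3)^2*(u + 2)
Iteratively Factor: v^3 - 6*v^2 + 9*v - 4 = (v - 1)*(v^2 - 5*v + 4) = (v - 1)^2*(v - 4)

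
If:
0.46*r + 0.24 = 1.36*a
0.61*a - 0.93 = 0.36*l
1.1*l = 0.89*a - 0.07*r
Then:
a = 2.44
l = 1.55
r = 6.68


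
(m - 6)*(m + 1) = m^2 - 5*m - 6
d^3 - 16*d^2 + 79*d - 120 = (d - 8)*(d - 5)*(d - 3)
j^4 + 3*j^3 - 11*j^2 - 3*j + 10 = (j - 2)*(j - 1)*(j + 1)*(j + 5)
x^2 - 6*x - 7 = (x - 7)*(x + 1)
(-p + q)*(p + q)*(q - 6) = -p^2*q + 6*p^2 + q^3 - 6*q^2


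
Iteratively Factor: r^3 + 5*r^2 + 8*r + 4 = (r + 2)*(r^2 + 3*r + 2) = (r + 2)^2*(r + 1)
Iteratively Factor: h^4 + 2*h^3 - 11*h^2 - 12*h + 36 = (h - 2)*(h^3 + 4*h^2 - 3*h - 18) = (h - 2)*(h + 3)*(h^2 + h - 6) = (h - 2)*(h + 3)^2*(h - 2)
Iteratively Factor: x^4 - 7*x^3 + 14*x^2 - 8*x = (x - 2)*(x^3 - 5*x^2 + 4*x) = x*(x - 2)*(x^2 - 5*x + 4) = x*(x - 4)*(x - 2)*(x - 1)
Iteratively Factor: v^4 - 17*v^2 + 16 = (v - 4)*(v^3 + 4*v^2 - v - 4) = (v - 4)*(v - 1)*(v^2 + 5*v + 4) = (v - 4)*(v - 1)*(v + 4)*(v + 1)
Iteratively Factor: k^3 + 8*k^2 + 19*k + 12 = (k + 4)*(k^2 + 4*k + 3) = (k + 1)*(k + 4)*(k + 3)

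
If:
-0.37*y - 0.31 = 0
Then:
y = -0.84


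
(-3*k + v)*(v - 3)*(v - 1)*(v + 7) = -3*k*v^3 - 9*k*v^2 + 75*k*v - 63*k + v^4 + 3*v^3 - 25*v^2 + 21*v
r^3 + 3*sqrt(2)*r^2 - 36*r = r*(r - 3*sqrt(2))*(r + 6*sqrt(2))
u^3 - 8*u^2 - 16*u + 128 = (u - 8)*(u - 4)*(u + 4)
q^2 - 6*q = q*(q - 6)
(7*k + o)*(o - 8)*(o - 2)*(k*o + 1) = 7*k^2*o^3 - 70*k^2*o^2 + 112*k^2*o + k*o^4 - 10*k*o^3 + 23*k*o^2 - 70*k*o + 112*k + o^3 - 10*o^2 + 16*o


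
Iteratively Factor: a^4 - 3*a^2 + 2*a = (a - 1)*(a^3 + a^2 - 2*a) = (a - 1)*(a + 2)*(a^2 - a) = a*(a - 1)*(a + 2)*(a - 1)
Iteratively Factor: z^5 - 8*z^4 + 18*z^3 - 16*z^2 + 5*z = (z - 5)*(z^4 - 3*z^3 + 3*z^2 - z) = (z - 5)*(z - 1)*(z^3 - 2*z^2 + z) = (z - 5)*(z - 1)^2*(z^2 - z) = z*(z - 5)*(z - 1)^2*(z - 1)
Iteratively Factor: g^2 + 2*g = (g + 2)*(g)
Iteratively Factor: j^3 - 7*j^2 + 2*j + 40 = (j + 2)*(j^2 - 9*j + 20) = (j - 5)*(j + 2)*(j - 4)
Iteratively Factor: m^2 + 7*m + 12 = (m + 3)*(m + 4)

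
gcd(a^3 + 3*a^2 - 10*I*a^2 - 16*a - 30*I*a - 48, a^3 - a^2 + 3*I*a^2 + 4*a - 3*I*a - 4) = 1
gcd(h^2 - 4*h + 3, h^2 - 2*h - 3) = h - 3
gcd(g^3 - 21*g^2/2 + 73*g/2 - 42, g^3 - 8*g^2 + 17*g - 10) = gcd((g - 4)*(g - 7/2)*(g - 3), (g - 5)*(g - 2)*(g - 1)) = 1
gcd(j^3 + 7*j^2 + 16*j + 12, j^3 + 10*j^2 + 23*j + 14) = j + 2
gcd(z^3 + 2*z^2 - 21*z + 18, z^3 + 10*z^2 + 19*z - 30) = z^2 + 5*z - 6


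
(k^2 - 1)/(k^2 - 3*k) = (k^2 - 1)/(k*(k - 3))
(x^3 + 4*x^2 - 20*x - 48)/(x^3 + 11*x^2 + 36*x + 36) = (x - 4)/(x + 3)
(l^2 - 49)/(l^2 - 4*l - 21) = (l + 7)/(l + 3)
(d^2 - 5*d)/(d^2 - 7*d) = (d - 5)/(d - 7)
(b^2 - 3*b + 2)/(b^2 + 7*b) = (b^2 - 3*b + 2)/(b*(b + 7))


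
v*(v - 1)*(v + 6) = v^3 + 5*v^2 - 6*v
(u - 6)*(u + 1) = u^2 - 5*u - 6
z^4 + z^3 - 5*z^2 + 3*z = z*(z - 1)^2*(z + 3)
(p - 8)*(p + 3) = p^2 - 5*p - 24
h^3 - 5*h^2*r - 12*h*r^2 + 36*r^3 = (h - 6*r)*(h - 2*r)*(h + 3*r)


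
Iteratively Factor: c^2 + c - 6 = (c + 3)*(c - 2)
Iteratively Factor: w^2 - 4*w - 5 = (w + 1)*(w - 5)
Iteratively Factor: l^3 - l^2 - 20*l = (l - 5)*(l^2 + 4*l) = l*(l - 5)*(l + 4)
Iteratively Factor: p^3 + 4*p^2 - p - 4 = (p + 1)*(p^2 + 3*p - 4) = (p + 1)*(p + 4)*(p - 1)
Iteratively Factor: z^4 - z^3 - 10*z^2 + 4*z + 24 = (z + 2)*(z^3 - 3*z^2 - 4*z + 12) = (z - 3)*(z + 2)*(z^2 - 4) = (z - 3)*(z - 2)*(z + 2)*(z + 2)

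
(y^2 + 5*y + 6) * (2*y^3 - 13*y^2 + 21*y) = 2*y^5 - 3*y^4 - 32*y^3 + 27*y^2 + 126*y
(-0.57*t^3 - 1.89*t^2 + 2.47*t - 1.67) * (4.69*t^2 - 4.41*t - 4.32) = -2.6733*t^5 - 6.3504*t^4 + 22.3816*t^3 - 10.5602*t^2 - 3.3057*t + 7.2144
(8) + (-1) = 7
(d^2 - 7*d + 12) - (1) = d^2 - 7*d + 11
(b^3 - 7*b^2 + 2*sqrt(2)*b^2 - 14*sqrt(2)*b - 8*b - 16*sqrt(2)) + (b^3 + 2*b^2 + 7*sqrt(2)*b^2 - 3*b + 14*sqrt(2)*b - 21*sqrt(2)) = 2*b^3 - 5*b^2 + 9*sqrt(2)*b^2 - 11*b - 37*sqrt(2)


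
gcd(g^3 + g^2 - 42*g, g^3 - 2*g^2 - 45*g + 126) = g^2 + g - 42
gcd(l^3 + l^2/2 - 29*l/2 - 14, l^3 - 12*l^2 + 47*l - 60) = l - 4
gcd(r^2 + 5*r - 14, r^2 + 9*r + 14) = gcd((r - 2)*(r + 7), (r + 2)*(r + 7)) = r + 7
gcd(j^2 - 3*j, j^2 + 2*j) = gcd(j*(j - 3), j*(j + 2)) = j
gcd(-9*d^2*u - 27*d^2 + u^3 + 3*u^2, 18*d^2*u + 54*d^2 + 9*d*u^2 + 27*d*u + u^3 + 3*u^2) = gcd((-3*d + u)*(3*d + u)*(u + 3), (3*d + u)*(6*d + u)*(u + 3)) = 3*d*u + 9*d + u^2 + 3*u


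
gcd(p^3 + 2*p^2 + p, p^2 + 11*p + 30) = 1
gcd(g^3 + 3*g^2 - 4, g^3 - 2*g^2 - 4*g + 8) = g + 2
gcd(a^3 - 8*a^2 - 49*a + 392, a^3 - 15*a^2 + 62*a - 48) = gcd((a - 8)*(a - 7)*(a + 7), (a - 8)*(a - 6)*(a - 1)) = a - 8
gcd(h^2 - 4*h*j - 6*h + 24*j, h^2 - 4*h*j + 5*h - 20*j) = h - 4*j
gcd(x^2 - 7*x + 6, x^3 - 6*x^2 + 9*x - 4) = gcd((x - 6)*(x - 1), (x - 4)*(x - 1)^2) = x - 1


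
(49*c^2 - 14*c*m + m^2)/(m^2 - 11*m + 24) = (49*c^2 - 14*c*m + m^2)/(m^2 - 11*m + 24)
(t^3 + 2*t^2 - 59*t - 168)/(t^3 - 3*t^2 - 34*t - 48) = (t + 7)/(t + 2)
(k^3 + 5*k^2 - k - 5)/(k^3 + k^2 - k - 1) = (k + 5)/(k + 1)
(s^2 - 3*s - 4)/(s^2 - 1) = (s - 4)/(s - 1)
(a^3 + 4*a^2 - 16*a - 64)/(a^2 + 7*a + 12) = (a^2 - 16)/(a + 3)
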